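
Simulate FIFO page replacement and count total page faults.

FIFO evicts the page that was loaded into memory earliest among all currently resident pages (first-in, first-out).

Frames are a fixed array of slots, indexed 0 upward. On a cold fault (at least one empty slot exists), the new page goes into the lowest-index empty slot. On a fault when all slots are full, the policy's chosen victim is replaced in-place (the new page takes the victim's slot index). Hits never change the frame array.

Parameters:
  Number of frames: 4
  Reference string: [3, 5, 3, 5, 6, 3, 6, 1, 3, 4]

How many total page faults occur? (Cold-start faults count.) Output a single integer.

Step 0: ref 3 → FAULT, frames=[3,-,-,-]
Step 1: ref 5 → FAULT, frames=[3,5,-,-]
Step 2: ref 3 → HIT, frames=[3,5,-,-]
Step 3: ref 5 → HIT, frames=[3,5,-,-]
Step 4: ref 6 → FAULT, frames=[3,5,6,-]
Step 5: ref 3 → HIT, frames=[3,5,6,-]
Step 6: ref 6 → HIT, frames=[3,5,6,-]
Step 7: ref 1 → FAULT, frames=[3,5,6,1]
Step 8: ref 3 → HIT, frames=[3,5,6,1]
Step 9: ref 4 → FAULT (evict 3), frames=[4,5,6,1]
Total faults: 5

Answer: 5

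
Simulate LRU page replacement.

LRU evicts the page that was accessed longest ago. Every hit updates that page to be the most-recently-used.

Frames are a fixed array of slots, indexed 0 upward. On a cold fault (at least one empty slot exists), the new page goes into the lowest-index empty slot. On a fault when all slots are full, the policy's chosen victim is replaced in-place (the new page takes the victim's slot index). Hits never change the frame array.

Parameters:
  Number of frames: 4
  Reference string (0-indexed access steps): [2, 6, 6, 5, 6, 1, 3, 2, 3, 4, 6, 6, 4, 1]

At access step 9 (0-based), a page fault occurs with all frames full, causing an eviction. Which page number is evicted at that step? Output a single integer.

Step 0: ref 2 -> FAULT, frames=[2,-,-,-]
Step 1: ref 6 -> FAULT, frames=[2,6,-,-]
Step 2: ref 6 -> HIT, frames=[2,6,-,-]
Step 3: ref 5 -> FAULT, frames=[2,6,5,-]
Step 4: ref 6 -> HIT, frames=[2,6,5,-]
Step 5: ref 1 -> FAULT, frames=[2,6,5,1]
Step 6: ref 3 -> FAULT, evict 2, frames=[3,6,5,1]
Step 7: ref 2 -> FAULT, evict 5, frames=[3,6,2,1]
Step 8: ref 3 -> HIT, frames=[3,6,2,1]
Step 9: ref 4 -> FAULT, evict 6, frames=[3,4,2,1]
At step 9: evicted page 6

Answer: 6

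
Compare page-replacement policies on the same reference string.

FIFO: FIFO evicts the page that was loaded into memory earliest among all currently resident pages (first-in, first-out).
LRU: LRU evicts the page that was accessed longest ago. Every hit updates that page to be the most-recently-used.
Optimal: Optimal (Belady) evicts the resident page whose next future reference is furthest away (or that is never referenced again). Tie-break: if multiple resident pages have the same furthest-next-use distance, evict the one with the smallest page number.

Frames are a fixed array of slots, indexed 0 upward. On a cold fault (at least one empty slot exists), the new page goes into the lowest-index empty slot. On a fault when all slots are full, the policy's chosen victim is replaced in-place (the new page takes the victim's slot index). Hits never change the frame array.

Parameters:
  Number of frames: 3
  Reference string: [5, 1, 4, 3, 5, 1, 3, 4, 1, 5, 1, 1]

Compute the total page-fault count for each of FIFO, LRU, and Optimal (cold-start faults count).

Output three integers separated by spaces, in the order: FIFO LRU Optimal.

Answer: 7 8 5

Derivation:
--- FIFO ---
  step 0: ref 5 -> FAULT, frames=[5,-,-] (faults so far: 1)
  step 1: ref 1 -> FAULT, frames=[5,1,-] (faults so far: 2)
  step 2: ref 4 -> FAULT, frames=[5,1,4] (faults so far: 3)
  step 3: ref 3 -> FAULT, evict 5, frames=[3,1,4] (faults so far: 4)
  step 4: ref 5 -> FAULT, evict 1, frames=[3,5,4] (faults so far: 5)
  step 5: ref 1 -> FAULT, evict 4, frames=[3,5,1] (faults so far: 6)
  step 6: ref 3 -> HIT, frames=[3,5,1] (faults so far: 6)
  step 7: ref 4 -> FAULT, evict 3, frames=[4,5,1] (faults so far: 7)
  step 8: ref 1 -> HIT, frames=[4,5,1] (faults so far: 7)
  step 9: ref 5 -> HIT, frames=[4,5,1] (faults so far: 7)
  step 10: ref 1 -> HIT, frames=[4,5,1] (faults so far: 7)
  step 11: ref 1 -> HIT, frames=[4,5,1] (faults so far: 7)
  FIFO total faults: 7
--- LRU ---
  step 0: ref 5 -> FAULT, frames=[5,-,-] (faults so far: 1)
  step 1: ref 1 -> FAULT, frames=[5,1,-] (faults so far: 2)
  step 2: ref 4 -> FAULT, frames=[5,1,4] (faults so far: 3)
  step 3: ref 3 -> FAULT, evict 5, frames=[3,1,4] (faults so far: 4)
  step 4: ref 5 -> FAULT, evict 1, frames=[3,5,4] (faults so far: 5)
  step 5: ref 1 -> FAULT, evict 4, frames=[3,5,1] (faults so far: 6)
  step 6: ref 3 -> HIT, frames=[3,5,1] (faults so far: 6)
  step 7: ref 4 -> FAULT, evict 5, frames=[3,4,1] (faults so far: 7)
  step 8: ref 1 -> HIT, frames=[3,4,1] (faults so far: 7)
  step 9: ref 5 -> FAULT, evict 3, frames=[5,4,1] (faults so far: 8)
  step 10: ref 1 -> HIT, frames=[5,4,1] (faults so far: 8)
  step 11: ref 1 -> HIT, frames=[5,4,1] (faults so far: 8)
  LRU total faults: 8
--- Optimal ---
  step 0: ref 5 -> FAULT, frames=[5,-,-] (faults so far: 1)
  step 1: ref 1 -> FAULT, frames=[5,1,-] (faults so far: 2)
  step 2: ref 4 -> FAULT, frames=[5,1,4] (faults so far: 3)
  step 3: ref 3 -> FAULT, evict 4, frames=[5,1,3] (faults so far: 4)
  step 4: ref 5 -> HIT, frames=[5,1,3] (faults so far: 4)
  step 5: ref 1 -> HIT, frames=[5,1,3] (faults so far: 4)
  step 6: ref 3 -> HIT, frames=[5,1,3] (faults so far: 4)
  step 7: ref 4 -> FAULT, evict 3, frames=[5,1,4] (faults so far: 5)
  step 8: ref 1 -> HIT, frames=[5,1,4] (faults so far: 5)
  step 9: ref 5 -> HIT, frames=[5,1,4] (faults so far: 5)
  step 10: ref 1 -> HIT, frames=[5,1,4] (faults so far: 5)
  step 11: ref 1 -> HIT, frames=[5,1,4] (faults so far: 5)
  Optimal total faults: 5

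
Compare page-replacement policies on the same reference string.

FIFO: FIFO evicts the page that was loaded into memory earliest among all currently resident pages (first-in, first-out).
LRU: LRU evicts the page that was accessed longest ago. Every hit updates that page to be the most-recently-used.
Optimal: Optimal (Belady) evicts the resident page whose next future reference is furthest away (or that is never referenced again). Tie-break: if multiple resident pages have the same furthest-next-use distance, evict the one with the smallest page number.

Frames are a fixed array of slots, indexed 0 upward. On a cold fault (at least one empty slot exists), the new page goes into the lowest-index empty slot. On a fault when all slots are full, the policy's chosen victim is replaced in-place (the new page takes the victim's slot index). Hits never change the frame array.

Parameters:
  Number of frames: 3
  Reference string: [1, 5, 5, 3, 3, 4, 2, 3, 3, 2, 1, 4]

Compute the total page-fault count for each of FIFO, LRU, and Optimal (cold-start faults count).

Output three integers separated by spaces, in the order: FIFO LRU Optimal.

Answer: 6 7 6

Derivation:
--- FIFO ---
  step 0: ref 1 -> FAULT, frames=[1,-,-] (faults so far: 1)
  step 1: ref 5 -> FAULT, frames=[1,5,-] (faults so far: 2)
  step 2: ref 5 -> HIT, frames=[1,5,-] (faults so far: 2)
  step 3: ref 3 -> FAULT, frames=[1,5,3] (faults so far: 3)
  step 4: ref 3 -> HIT, frames=[1,5,3] (faults so far: 3)
  step 5: ref 4 -> FAULT, evict 1, frames=[4,5,3] (faults so far: 4)
  step 6: ref 2 -> FAULT, evict 5, frames=[4,2,3] (faults so far: 5)
  step 7: ref 3 -> HIT, frames=[4,2,3] (faults so far: 5)
  step 8: ref 3 -> HIT, frames=[4,2,3] (faults so far: 5)
  step 9: ref 2 -> HIT, frames=[4,2,3] (faults so far: 5)
  step 10: ref 1 -> FAULT, evict 3, frames=[4,2,1] (faults so far: 6)
  step 11: ref 4 -> HIT, frames=[4,2,1] (faults so far: 6)
  FIFO total faults: 6
--- LRU ---
  step 0: ref 1 -> FAULT, frames=[1,-,-] (faults so far: 1)
  step 1: ref 5 -> FAULT, frames=[1,5,-] (faults so far: 2)
  step 2: ref 5 -> HIT, frames=[1,5,-] (faults so far: 2)
  step 3: ref 3 -> FAULT, frames=[1,5,3] (faults so far: 3)
  step 4: ref 3 -> HIT, frames=[1,5,3] (faults so far: 3)
  step 5: ref 4 -> FAULT, evict 1, frames=[4,5,3] (faults so far: 4)
  step 6: ref 2 -> FAULT, evict 5, frames=[4,2,3] (faults so far: 5)
  step 7: ref 3 -> HIT, frames=[4,2,3] (faults so far: 5)
  step 8: ref 3 -> HIT, frames=[4,2,3] (faults so far: 5)
  step 9: ref 2 -> HIT, frames=[4,2,3] (faults so far: 5)
  step 10: ref 1 -> FAULT, evict 4, frames=[1,2,3] (faults so far: 6)
  step 11: ref 4 -> FAULT, evict 3, frames=[1,2,4] (faults so far: 7)
  LRU total faults: 7
--- Optimal ---
  step 0: ref 1 -> FAULT, frames=[1,-,-] (faults so far: 1)
  step 1: ref 5 -> FAULT, frames=[1,5,-] (faults so far: 2)
  step 2: ref 5 -> HIT, frames=[1,5,-] (faults so far: 2)
  step 3: ref 3 -> FAULT, frames=[1,5,3] (faults so far: 3)
  step 4: ref 3 -> HIT, frames=[1,5,3] (faults so far: 3)
  step 5: ref 4 -> FAULT, evict 5, frames=[1,4,3] (faults so far: 4)
  step 6: ref 2 -> FAULT, evict 4, frames=[1,2,3] (faults so far: 5)
  step 7: ref 3 -> HIT, frames=[1,2,3] (faults so far: 5)
  step 8: ref 3 -> HIT, frames=[1,2,3] (faults so far: 5)
  step 9: ref 2 -> HIT, frames=[1,2,3] (faults so far: 5)
  step 10: ref 1 -> HIT, frames=[1,2,3] (faults so far: 5)
  step 11: ref 4 -> FAULT, evict 1, frames=[4,2,3] (faults so far: 6)
  Optimal total faults: 6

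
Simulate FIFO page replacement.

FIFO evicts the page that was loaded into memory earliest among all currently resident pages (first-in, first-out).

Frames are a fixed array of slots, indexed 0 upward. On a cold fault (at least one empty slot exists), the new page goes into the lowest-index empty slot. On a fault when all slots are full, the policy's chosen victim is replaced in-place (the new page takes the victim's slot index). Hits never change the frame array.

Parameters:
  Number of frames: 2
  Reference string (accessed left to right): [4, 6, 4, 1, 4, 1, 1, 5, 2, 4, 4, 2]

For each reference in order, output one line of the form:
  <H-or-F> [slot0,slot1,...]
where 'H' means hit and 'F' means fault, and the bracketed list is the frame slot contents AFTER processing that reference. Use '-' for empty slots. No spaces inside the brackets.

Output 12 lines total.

F [4,-]
F [4,6]
H [4,6]
F [1,6]
F [1,4]
H [1,4]
H [1,4]
F [5,4]
F [5,2]
F [4,2]
H [4,2]
H [4,2]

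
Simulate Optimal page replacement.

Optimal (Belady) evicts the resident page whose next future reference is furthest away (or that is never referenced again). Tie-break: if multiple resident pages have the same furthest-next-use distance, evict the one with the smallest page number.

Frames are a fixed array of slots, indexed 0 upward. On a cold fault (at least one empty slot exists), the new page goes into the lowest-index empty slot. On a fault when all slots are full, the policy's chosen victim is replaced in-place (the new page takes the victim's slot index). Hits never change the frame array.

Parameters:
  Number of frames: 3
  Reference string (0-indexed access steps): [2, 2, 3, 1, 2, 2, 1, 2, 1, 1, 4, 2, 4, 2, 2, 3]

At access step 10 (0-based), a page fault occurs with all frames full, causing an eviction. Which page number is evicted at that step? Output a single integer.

Step 0: ref 2 -> FAULT, frames=[2,-,-]
Step 1: ref 2 -> HIT, frames=[2,-,-]
Step 2: ref 3 -> FAULT, frames=[2,3,-]
Step 3: ref 1 -> FAULT, frames=[2,3,1]
Step 4: ref 2 -> HIT, frames=[2,3,1]
Step 5: ref 2 -> HIT, frames=[2,3,1]
Step 6: ref 1 -> HIT, frames=[2,3,1]
Step 7: ref 2 -> HIT, frames=[2,3,1]
Step 8: ref 1 -> HIT, frames=[2,3,1]
Step 9: ref 1 -> HIT, frames=[2,3,1]
Step 10: ref 4 -> FAULT, evict 1, frames=[2,3,4]
At step 10: evicted page 1

Answer: 1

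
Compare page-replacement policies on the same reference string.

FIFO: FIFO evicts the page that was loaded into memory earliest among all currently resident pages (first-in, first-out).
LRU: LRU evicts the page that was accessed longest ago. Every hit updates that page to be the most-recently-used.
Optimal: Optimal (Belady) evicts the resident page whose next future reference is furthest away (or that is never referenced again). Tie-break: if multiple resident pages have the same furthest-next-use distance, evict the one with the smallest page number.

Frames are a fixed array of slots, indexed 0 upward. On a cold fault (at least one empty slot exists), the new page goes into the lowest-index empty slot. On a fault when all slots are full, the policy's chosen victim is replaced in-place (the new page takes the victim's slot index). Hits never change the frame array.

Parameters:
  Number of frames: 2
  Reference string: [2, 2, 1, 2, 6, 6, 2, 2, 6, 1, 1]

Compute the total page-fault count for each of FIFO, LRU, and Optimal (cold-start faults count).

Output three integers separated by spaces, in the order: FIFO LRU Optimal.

--- FIFO ---
  step 0: ref 2 -> FAULT, frames=[2,-] (faults so far: 1)
  step 1: ref 2 -> HIT, frames=[2,-] (faults so far: 1)
  step 2: ref 1 -> FAULT, frames=[2,1] (faults so far: 2)
  step 3: ref 2 -> HIT, frames=[2,1] (faults so far: 2)
  step 4: ref 6 -> FAULT, evict 2, frames=[6,1] (faults so far: 3)
  step 5: ref 6 -> HIT, frames=[6,1] (faults so far: 3)
  step 6: ref 2 -> FAULT, evict 1, frames=[6,2] (faults so far: 4)
  step 7: ref 2 -> HIT, frames=[6,2] (faults so far: 4)
  step 8: ref 6 -> HIT, frames=[6,2] (faults so far: 4)
  step 9: ref 1 -> FAULT, evict 6, frames=[1,2] (faults so far: 5)
  step 10: ref 1 -> HIT, frames=[1,2] (faults so far: 5)
  FIFO total faults: 5
--- LRU ---
  step 0: ref 2 -> FAULT, frames=[2,-] (faults so far: 1)
  step 1: ref 2 -> HIT, frames=[2,-] (faults so far: 1)
  step 2: ref 1 -> FAULT, frames=[2,1] (faults so far: 2)
  step 3: ref 2 -> HIT, frames=[2,1] (faults so far: 2)
  step 4: ref 6 -> FAULT, evict 1, frames=[2,6] (faults so far: 3)
  step 5: ref 6 -> HIT, frames=[2,6] (faults so far: 3)
  step 6: ref 2 -> HIT, frames=[2,6] (faults so far: 3)
  step 7: ref 2 -> HIT, frames=[2,6] (faults so far: 3)
  step 8: ref 6 -> HIT, frames=[2,6] (faults so far: 3)
  step 9: ref 1 -> FAULT, evict 2, frames=[1,6] (faults so far: 4)
  step 10: ref 1 -> HIT, frames=[1,6] (faults so far: 4)
  LRU total faults: 4
--- Optimal ---
  step 0: ref 2 -> FAULT, frames=[2,-] (faults so far: 1)
  step 1: ref 2 -> HIT, frames=[2,-] (faults so far: 1)
  step 2: ref 1 -> FAULT, frames=[2,1] (faults so far: 2)
  step 3: ref 2 -> HIT, frames=[2,1] (faults so far: 2)
  step 4: ref 6 -> FAULT, evict 1, frames=[2,6] (faults so far: 3)
  step 5: ref 6 -> HIT, frames=[2,6] (faults so far: 3)
  step 6: ref 2 -> HIT, frames=[2,6] (faults so far: 3)
  step 7: ref 2 -> HIT, frames=[2,6] (faults so far: 3)
  step 8: ref 6 -> HIT, frames=[2,6] (faults so far: 3)
  step 9: ref 1 -> FAULT, evict 2, frames=[1,6] (faults so far: 4)
  step 10: ref 1 -> HIT, frames=[1,6] (faults so far: 4)
  Optimal total faults: 4

Answer: 5 4 4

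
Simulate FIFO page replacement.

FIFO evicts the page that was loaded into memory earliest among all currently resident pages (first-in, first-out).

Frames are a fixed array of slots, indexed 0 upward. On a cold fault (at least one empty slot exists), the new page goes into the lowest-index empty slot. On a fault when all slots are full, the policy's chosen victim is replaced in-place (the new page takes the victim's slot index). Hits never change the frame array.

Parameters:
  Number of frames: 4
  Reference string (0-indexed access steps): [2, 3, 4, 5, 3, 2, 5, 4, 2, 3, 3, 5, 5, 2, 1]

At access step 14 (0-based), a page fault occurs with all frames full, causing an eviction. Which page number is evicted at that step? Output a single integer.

Step 0: ref 2 -> FAULT, frames=[2,-,-,-]
Step 1: ref 3 -> FAULT, frames=[2,3,-,-]
Step 2: ref 4 -> FAULT, frames=[2,3,4,-]
Step 3: ref 5 -> FAULT, frames=[2,3,4,5]
Step 4: ref 3 -> HIT, frames=[2,3,4,5]
Step 5: ref 2 -> HIT, frames=[2,3,4,5]
Step 6: ref 5 -> HIT, frames=[2,3,4,5]
Step 7: ref 4 -> HIT, frames=[2,3,4,5]
Step 8: ref 2 -> HIT, frames=[2,3,4,5]
Step 9: ref 3 -> HIT, frames=[2,3,4,5]
Step 10: ref 3 -> HIT, frames=[2,3,4,5]
Step 11: ref 5 -> HIT, frames=[2,3,4,5]
Step 12: ref 5 -> HIT, frames=[2,3,4,5]
Step 13: ref 2 -> HIT, frames=[2,3,4,5]
Step 14: ref 1 -> FAULT, evict 2, frames=[1,3,4,5]
At step 14: evicted page 2

Answer: 2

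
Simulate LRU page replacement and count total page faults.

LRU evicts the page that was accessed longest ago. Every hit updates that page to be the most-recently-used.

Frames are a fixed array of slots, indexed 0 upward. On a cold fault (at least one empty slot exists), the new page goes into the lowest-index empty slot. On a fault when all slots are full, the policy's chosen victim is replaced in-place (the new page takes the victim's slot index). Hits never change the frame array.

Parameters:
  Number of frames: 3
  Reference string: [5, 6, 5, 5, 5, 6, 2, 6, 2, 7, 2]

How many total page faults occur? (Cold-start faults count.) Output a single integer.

Answer: 4

Derivation:
Step 0: ref 5 → FAULT, frames=[5,-,-]
Step 1: ref 6 → FAULT, frames=[5,6,-]
Step 2: ref 5 → HIT, frames=[5,6,-]
Step 3: ref 5 → HIT, frames=[5,6,-]
Step 4: ref 5 → HIT, frames=[5,6,-]
Step 5: ref 6 → HIT, frames=[5,6,-]
Step 6: ref 2 → FAULT, frames=[5,6,2]
Step 7: ref 6 → HIT, frames=[5,6,2]
Step 8: ref 2 → HIT, frames=[5,6,2]
Step 9: ref 7 → FAULT (evict 5), frames=[7,6,2]
Step 10: ref 2 → HIT, frames=[7,6,2]
Total faults: 4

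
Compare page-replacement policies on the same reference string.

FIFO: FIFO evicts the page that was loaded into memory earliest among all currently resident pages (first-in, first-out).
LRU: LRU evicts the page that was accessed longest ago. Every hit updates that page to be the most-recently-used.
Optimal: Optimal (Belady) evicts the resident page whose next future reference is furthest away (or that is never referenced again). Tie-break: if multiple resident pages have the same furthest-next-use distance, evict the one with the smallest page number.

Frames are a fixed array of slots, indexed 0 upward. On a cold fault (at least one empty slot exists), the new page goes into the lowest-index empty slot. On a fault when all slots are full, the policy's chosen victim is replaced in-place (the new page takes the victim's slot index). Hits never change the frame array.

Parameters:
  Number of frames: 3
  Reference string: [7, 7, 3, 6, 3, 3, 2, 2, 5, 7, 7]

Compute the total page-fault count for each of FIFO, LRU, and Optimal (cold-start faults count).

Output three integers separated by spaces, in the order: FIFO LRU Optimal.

--- FIFO ---
  step 0: ref 7 -> FAULT, frames=[7,-,-] (faults so far: 1)
  step 1: ref 7 -> HIT, frames=[7,-,-] (faults so far: 1)
  step 2: ref 3 -> FAULT, frames=[7,3,-] (faults so far: 2)
  step 3: ref 6 -> FAULT, frames=[7,3,6] (faults so far: 3)
  step 4: ref 3 -> HIT, frames=[7,3,6] (faults so far: 3)
  step 5: ref 3 -> HIT, frames=[7,3,6] (faults so far: 3)
  step 6: ref 2 -> FAULT, evict 7, frames=[2,3,6] (faults so far: 4)
  step 7: ref 2 -> HIT, frames=[2,3,6] (faults so far: 4)
  step 8: ref 5 -> FAULT, evict 3, frames=[2,5,6] (faults so far: 5)
  step 9: ref 7 -> FAULT, evict 6, frames=[2,5,7] (faults so far: 6)
  step 10: ref 7 -> HIT, frames=[2,5,7] (faults so far: 6)
  FIFO total faults: 6
--- LRU ---
  step 0: ref 7 -> FAULT, frames=[7,-,-] (faults so far: 1)
  step 1: ref 7 -> HIT, frames=[7,-,-] (faults so far: 1)
  step 2: ref 3 -> FAULT, frames=[7,3,-] (faults so far: 2)
  step 3: ref 6 -> FAULT, frames=[7,3,6] (faults so far: 3)
  step 4: ref 3 -> HIT, frames=[7,3,6] (faults so far: 3)
  step 5: ref 3 -> HIT, frames=[7,3,6] (faults so far: 3)
  step 6: ref 2 -> FAULT, evict 7, frames=[2,3,6] (faults so far: 4)
  step 7: ref 2 -> HIT, frames=[2,3,6] (faults so far: 4)
  step 8: ref 5 -> FAULT, evict 6, frames=[2,3,5] (faults so far: 5)
  step 9: ref 7 -> FAULT, evict 3, frames=[2,7,5] (faults so far: 6)
  step 10: ref 7 -> HIT, frames=[2,7,5] (faults so far: 6)
  LRU total faults: 6
--- Optimal ---
  step 0: ref 7 -> FAULT, frames=[7,-,-] (faults so far: 1)
  step 1: ref 7 -> HIT, frames=[7,-,-] (faults so far: 1)
  step 2: ref 3 -> FAULT, frames=[7,3,-] (faults so far: 2)
  step 3: ref 6 -> FAULT, frames=[7,3,6] (faults so far: 3)
  step 4: ref 3 -> HIT, frames=[7,3,6] (faults so far: 3)
  step 5: ref 3 -> HIT, frames=[7,3,6] (faults so far: 3)
  step 6: ref 2 -> FAULT, evict 3, frames=[7,2,6] (faults so far: 4)
  step 7: ref 2 -> HIT, frames=[7,2,6] (faults so far: 4)
  step 8: ref 5 -> FAULT, evict 2, frames=[7,5,6] (faults so far: 5)
  step 9: ref 7 -> HIT, frames=[7,5,6] (faults so far: 5)
  step 10: ref 7 -> HIT, frames=[7,5,6] (faults so far: 5)
  Optimal total faults: 5

Answer: 6 6 5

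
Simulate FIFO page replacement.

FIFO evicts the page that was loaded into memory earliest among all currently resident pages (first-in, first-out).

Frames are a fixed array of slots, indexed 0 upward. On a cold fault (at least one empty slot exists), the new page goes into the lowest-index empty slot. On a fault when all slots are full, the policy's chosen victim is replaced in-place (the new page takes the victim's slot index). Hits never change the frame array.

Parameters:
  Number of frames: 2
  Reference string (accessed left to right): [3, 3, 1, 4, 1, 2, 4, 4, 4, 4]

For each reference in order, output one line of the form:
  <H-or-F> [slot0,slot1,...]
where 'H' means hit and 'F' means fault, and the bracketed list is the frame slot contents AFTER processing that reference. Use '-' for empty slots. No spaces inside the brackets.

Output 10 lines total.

F [3,-]
H [3,-]
F [3,1]
F [4,1]
H [4,1]
F [4,2]
H [4,2]
H [4,2]
H [4,2]
H [4,2]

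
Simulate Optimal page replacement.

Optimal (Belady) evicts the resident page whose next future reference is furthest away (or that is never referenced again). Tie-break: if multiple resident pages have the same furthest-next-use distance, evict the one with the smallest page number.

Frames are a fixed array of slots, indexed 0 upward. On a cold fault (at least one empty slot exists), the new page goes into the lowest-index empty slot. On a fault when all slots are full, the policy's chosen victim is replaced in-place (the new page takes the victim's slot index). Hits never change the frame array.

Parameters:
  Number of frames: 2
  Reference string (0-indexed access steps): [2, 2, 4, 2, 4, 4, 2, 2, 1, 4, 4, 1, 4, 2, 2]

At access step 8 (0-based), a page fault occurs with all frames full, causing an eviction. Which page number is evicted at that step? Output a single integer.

Step 0: ref 2 -> FAULT, frames=[2,-]
Step 1: ref 2 -> HIT, frames=[2,-]
Step 2: ref 4 -> FAULT, frames=[2,4]
Step 3: ref 2 -> HIT, frames=[2,4]
Step 4: ref 4 -> HIT, frames=[2,4]
Step 5: ref 4 -> HIT, frames=[2,4]
Step 6: ref 2 -> HIT, frames=[2,4]
Step 7: ref 2 -> HIT, frames=[2,4]
Step 8: ref 1 -> FAULT, evict 2, frames=[1,4]
At step 8: evicted page 2

Answer: 2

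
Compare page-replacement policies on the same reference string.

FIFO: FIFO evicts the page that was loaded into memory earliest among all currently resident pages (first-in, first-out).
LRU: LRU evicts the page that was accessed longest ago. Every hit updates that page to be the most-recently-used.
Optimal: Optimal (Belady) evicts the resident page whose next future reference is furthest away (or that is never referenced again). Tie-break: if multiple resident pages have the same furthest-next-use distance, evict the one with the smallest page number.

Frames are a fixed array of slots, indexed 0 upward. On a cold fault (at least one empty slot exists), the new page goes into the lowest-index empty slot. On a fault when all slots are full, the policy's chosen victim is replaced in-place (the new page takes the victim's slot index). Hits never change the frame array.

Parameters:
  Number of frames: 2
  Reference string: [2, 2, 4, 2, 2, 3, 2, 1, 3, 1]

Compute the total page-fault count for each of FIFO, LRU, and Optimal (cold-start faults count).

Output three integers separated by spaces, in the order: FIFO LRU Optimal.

Answer: 6 5 4

Derivation:
--- FIFO ---
  step 0: ref 2 -> FAULT, frames=[2,-] (faults so far: 1)
  step 1: ref 2 -> HIT, frames=[2,-] (faults so far: 1)
  step 2: ref 4 -> FAULT, frames=[2,4] (faults so far: 2)
  step 3: ref 2 -> HIT, frames=[2,4] (faults so far: 2)
  step 4: ref 2 -> HIT, frames=[2,4] (faults so far: 2)
  step 5: ref 3 -> FAULT, evict 2, frames=[3,4] (faults so far: 3)
  step 6: ref 2 -> FAULT, evict 4, frames=[3,2] (faults so far: 4)
  step 7: ref 1 -> FAULT, evict 3, frames=[1,2] (faults so far: 5)
  step 8: ref 3 -> FAULT, evict 2, frames=[1,3] (faults so far: 6)
  step 9: ref 1 -> HIT, frames=[1,3] (faults so far: 6)
  FIFO total faults: 6
--- LRU ---
  step 0: ref 2 -> FAULT, frames=[2,-] (faults so far: 1)
  step 1: ref 2 -> HIT, frames=[2,-] (faults so far: 1)
  step 2: ref 4 -> FAULT, frames=[2,4] (faults so far: 2)
  step 3: ref 2 -> HIT, frames=[2,4] (faults so far: 2)
  step 4: ref 2 -> HIT, frames=[2,4] (faults so far: 2)
  step 5: ref 3 -> FAULT, evict 4, frames=[2,3] (faults so far: 3)
  step 6: ref 2 -> HIT, frames=[2,3] (faults so far: 3)
  step 7: ref 1 -> FAULT, evict 3, frames=[2,1] (faults so far: 4)
  step 8: ref 3 -> FAULT, evict 2, frames=[3,1] (faults so far: 5)
  step 9: ref 1 -> HIT, frames=[3,1] (faults so far: 5)
  LRU total faults: 5
--- Optimal ---
  step 0: ref 2 -> FAULT, frames=[2,-] (faults so far: 1)
  step 1: ref 2 -> HIT, frames=[2,-] (faults so far: 1)
  step 2: ref 4 -> FAULT, frames=[2,4] (faults so far: 2)
  step 3: ref 2 -> HIT, frames=[2,4] (faults so far: 2)
  step 4: ref 2 -> HIT, frames=[2,4] (faults so far: 2)
  step 5: ref 3 -> FAULT, evict 4, frames=[2,3] (faults so far: 3)
  step 6: ref 2 -> HIT, frames=[2,3] (faults so far: 3)
  step 7: ref 1 -> FAULT, evict 2, frames=[1,3] (faults so far: 4)
  step 8: ref 3 -> HIT, frames=[1,3] (faults so far: 4)
  step 9: ref 1 -> HIT, frames=[1,3] (faults so far: 4)
  Optimal total faults: 4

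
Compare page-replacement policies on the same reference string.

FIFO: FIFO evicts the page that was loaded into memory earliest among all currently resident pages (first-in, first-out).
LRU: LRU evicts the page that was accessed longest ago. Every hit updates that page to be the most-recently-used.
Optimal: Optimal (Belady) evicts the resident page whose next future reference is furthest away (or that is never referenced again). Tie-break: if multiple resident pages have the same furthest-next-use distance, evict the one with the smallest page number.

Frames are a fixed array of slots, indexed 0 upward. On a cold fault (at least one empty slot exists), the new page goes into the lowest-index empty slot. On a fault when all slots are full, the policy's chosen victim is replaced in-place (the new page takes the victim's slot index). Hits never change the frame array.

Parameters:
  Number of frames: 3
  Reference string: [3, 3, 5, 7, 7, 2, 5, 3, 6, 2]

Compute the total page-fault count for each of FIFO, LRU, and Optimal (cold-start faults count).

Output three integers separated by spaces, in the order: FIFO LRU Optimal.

Answer: 6 7 5

Derivation:
--- FIFO ---
  step 0: ref 3 -> FAULT, frames=[3,-,-] (faults so far: 1)
  step 1: ref 3 -> HIT, frames=[3,-,-] (faults so far: 1)
  step 2: ref 5 -> FAULT, frames=[3,5,-] (faults so far: 2)
  step 3: ref 7 -> FAULT, frames=[3,5,7] (faults so far: 3)
  step 4: ref 7 -> HIT, frames=[3,5,7] (faults so far: 3)
  step 5: ref 2 -> FAULT, evict 3, frames=[2,5,7] (faults so far: 4)
  step 6: ref 5 -> HIT, frames=[2,5,7] (faults so far: 4)
  step 7: ref 3 -> FAULT, evict 5, frames=[2,3,7] (faults so far: 5)
  step 8: ref 6 -> FAULT, evict 7, frames=[2,3,6] (faults so far: 6)
  step 9: ref 2 -> HIT, frames=[2,3,6] (faults so far: 6)
  FIFO total faults: 6
--- LRU ---
  step 0: ref 3 -> FAULT, frames=[3,-,-] (faults so far: 1)
  step 1: ref 3 -> HIT, frames=[3,-,-] (faults so far: 1)
  step 2: ref 5 -> FAULT, frames=[3,5,-] (faults so far: 2)
  step 3: ref 7 -> FAULT, frames=[3,5,7] (faults so far: 3)
  step 4: ref 7 -> HIT, frames=[3,5,7] (faults so far: 3)
  step 5: ref 2 -> FAULT, evict 3, frames=[2,5,7] (faults so far: 4)
  step 6: ref 5 -> HIT, frames=[2,5,7] (faults so far: 4)
  step 7: ref 3 -> FAULT, evict 7, frames=[2,5,3] (faults so far: 5)
  step 8: ref 6 -> FAULT, evict 2, frames=[6,5,3] (faults so far: 6)
  step 9: ref 2 -> FAULT, evict 5, frames=[6,2,3] (faults so far: 7)
  LRU total faults: 7
--- Optimal ---
  step 0: ref 3 -> FAULT, frames=[3,-,-] (faults so far: 1)
  step 1: ref 3 -> HIT, frames=[3,-,-] (faults so far: 1)
  step 2: ref 5 -> FAULT, frames=[3,5,-] (faults so far: 2)
  step 3: ref 7 -> FAULT, frames=[3,5,7] (faults so far: 3)
  step 4: ref 7 -> HIT, frames=[3,5,7] (faults so far: 3)
  step 5: ref 2 -> FAULT, evict 7, frames=[3,5,2] (faults so far: 4)
  step 6: ref 5 -> HIT, frames=[3,5,2] (faults so far: 4)
  step 7: ref 3 -> HIT, frames=[3,5,2] (faults so far: 4)
  step 8: ref 6 -> FAULT, evict 3, frames=[6,5,2] (faults so far: 5)
  step 9: ref 2 -> HIT, frames=[6,5,2] (faults so far: 5)
  Optimal total faults: 5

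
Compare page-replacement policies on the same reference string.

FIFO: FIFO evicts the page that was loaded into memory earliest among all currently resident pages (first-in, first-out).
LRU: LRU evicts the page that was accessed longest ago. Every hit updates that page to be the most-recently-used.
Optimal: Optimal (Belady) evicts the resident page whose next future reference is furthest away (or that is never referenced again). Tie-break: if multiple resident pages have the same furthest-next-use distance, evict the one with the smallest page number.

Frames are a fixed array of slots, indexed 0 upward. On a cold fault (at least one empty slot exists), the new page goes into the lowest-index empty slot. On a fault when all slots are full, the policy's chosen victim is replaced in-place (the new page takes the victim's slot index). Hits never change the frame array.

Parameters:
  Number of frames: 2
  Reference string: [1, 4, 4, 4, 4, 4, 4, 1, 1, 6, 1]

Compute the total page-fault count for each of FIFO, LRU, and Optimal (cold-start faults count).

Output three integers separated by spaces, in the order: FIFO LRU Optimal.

Answer: 4 3 3

Derivation:
--- FIFO ---
  step 0: ref 1 -> FAULT, frames=[1,-] (faults so far: 1)
  step 1: ref 4 -> FAULT, frames=[1,4] (faults so far: 2)
  step 2: ref 4 -> HIT, frames=[1,4] (faults so far: 2)
  step 3: ref 4 -> HIT, frames=[1,4] (faults so far: 2)
  step 4: ref 4 -> HIT, frames=[1,4] (faults so far: 2)
  step 5: ref 4 -> HIT, frames=[1,4] (faults so far: 2)
  step 6: ref 4 -> HIT, frames=[1,4] (faults so far: 2)
  step 7: ref 1 -> HIT, frames=[1,4] (faults so far: 2)
  step 8: ref 1 -> HIT, frames=[1,4] (faults so far: 2)
  step 9: ref 6 -> FAULT, evict 1, frames=[6,4] (faults so far: 3)
  step 10: ref 1 -> FAULT, evict 4, frames=[6,1] (faults so far: 4)
  FIFO total faults: 4
--- LRU ---
  step 0: ref 1 -> FAULT, frames=[1,-] (faults so far: 1)
  step 1: ref 4 -> FAULT, frames=[1,4] (faults so far: 2)
  step 2: ref 4 -> HIT, frames=[1,4] (faults so far: 2)
  step 3: ref 4 -> HIT, frames=[1,4] (faults so far: 2)
  step 4: ref 4 -> HIT, frames=[1,4] (faults so far: 2)
  step 5: ref 4 -> HIT, frames=[1,4] (faults so far: 2)
  step 6: ref 4 -> HIT, frames=[1,4] (faults so far: 2)
  step 7: ref 1 -> HIT, frames=[1,4] (faults so far: 2)
  step 8: ref 1 -> HIT, frames=[1,4] (faults so far: 2)
  step 9: ref 6 -> FAULT, evict 4, frames=[1,6] (faults so far: 3)
  step 10: ref 1 -> HIT, frames=[1,6] (faults so far: 3)
  LRU total faults: 3
--- Optimal ---
  step 0: ref 1 -> FAULT, frames=[1,-] (faults so far: 1)
  step 1: ref 4 -> FAULT, frames=[1,4] (faults so far: 2)
  step 2: ref 4 -> HIT, frames=[1,4] (faults so far: 2)
  step 3: ref 4 -> HIT, frames=[1,4] (faults so far: 2)
  step 4: ref 4 -> HIT, frames=[1,4] (faults so far: 2)
  step 5: ref 4 -> HIT, frames=[1,4] (faults so far: 2)
  step 6: ref 4 -> HIT, frames=[1,4] (faults so far: 2)
  step 7: ref 1 -> HIT, frames=[1,4] (faults so far: 2)
  step 8: ref 1 -> HIT, frames=[1,4] (faults so far: 2)
  step 9: ref 6 -> FAULT, evict 4, frames=[1,6] (faults so far: 3)
  step 10: ref 1 -> HIT, frames=[1,6] (faults so far: 3)
  Optimal total faults: 3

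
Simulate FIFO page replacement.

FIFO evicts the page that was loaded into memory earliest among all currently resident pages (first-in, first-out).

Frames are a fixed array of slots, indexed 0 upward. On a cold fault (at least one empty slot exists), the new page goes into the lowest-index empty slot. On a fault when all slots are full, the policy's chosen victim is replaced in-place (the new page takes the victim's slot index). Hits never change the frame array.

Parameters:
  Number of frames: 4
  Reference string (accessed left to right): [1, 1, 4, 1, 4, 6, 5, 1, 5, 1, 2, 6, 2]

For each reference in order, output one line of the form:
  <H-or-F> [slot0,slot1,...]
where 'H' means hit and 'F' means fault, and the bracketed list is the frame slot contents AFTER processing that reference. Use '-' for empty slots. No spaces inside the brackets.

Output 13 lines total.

F [1,-,-,-]
H [1,-,-,-]
F [1,4,-,-]
H [1,4,-,-]
H [1,4,-,-]
F [1,4,6,-]
F [1,4,6,5]
H [1,4,6,5]
H [1,4,6,5]
H [1,4,6,5]
F [2,4,6,5]
H [2,4,6,5]
H [2,4,6,5]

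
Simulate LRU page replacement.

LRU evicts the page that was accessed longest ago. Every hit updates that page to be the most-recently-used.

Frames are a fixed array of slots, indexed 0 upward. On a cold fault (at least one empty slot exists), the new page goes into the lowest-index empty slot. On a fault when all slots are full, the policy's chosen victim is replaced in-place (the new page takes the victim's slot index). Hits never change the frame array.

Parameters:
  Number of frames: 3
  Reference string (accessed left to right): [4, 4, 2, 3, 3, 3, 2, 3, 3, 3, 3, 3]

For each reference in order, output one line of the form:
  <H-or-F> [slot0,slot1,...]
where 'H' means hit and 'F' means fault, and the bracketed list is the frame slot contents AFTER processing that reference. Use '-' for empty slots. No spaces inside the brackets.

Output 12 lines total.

F [4,-,-]
H [4,-,-]
F [4,2,-]
F [4,2,3]
H [4,2,3]
H [4,2,3]
H [4,2,3]
H [4,2,3]
H [4,2,3]
H [4,2,3]
H [4,2,3]
H [4,2,3]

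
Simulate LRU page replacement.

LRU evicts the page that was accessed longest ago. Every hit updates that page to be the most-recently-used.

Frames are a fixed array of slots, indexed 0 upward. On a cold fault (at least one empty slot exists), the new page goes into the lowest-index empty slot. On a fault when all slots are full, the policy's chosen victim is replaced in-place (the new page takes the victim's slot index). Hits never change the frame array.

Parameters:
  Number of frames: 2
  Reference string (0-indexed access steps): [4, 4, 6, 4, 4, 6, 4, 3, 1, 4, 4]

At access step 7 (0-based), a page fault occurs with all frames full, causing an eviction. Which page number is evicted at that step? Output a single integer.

Answer: 6

Derivation:
Step 0: ref 4 -> FAULT, frames=[4,-]
Step 1: ref 4 -> HIT, frames=[4,-]
Step 2: ref 6 -> FAULT, frames=[4,6]
Step 3: ref 4 -> HIT, frames=[4,6]
Step 4: ref 4 -> HIT, frames=[4,6]
Step 5: ref 6 -> HIT, frames=[4,6]
Step 6: ref 4 -> HIT, frames=[4,6]
Step 7: ref 3 -> FAULT, evict 6, frames=[4,3]
At step 7: evicted page 6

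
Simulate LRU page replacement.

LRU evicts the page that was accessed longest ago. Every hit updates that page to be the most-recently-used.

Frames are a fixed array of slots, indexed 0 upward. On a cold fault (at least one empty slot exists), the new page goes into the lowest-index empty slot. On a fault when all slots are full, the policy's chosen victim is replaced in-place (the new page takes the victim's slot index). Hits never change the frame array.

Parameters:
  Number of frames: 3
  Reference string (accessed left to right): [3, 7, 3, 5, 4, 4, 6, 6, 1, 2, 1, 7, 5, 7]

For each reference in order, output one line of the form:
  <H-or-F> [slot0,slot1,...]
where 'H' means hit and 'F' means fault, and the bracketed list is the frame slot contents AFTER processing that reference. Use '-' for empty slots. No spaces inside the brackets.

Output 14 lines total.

F [3,-,-]
F [3,7,-]
H [3,7,-]
F [3,7,5]
F [3,4,5]
H [3,4,5]
F [6,4,5]
H [6,4,5]
F [6,4,1]
F [6,2,1]
H [6,2,1]
F [7,2,1]
F [7,5,1]
H [7,5,1]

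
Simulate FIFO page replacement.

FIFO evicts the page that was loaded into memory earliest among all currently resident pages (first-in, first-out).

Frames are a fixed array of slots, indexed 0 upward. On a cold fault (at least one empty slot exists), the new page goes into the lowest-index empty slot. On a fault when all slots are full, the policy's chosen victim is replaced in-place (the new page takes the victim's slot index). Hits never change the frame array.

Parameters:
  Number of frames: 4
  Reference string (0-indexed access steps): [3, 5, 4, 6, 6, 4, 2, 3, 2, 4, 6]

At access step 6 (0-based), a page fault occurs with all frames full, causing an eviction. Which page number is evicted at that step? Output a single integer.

Step 0: ref 3 -> FAULT, frames=[3,-,-,-]
Step 1: ref 5 -> FAULT, frames=[3,5,-,-]
Step 2: ref 4 -> FAULT, frames=[3,5,4,-]
Step 3: ref 6 -> FAULT, frames=[3,5,4,6]
Step 4: ref 6 -> HIT, frames=[3,5,4,6]
Step 5: ref 4 -> HIT, frames=[3,5,4,6]
Step 6: ref 2 -> FAULT, evict 3, frames=[2,5,4,6]
At step 6: evicted page 3

Answer: 3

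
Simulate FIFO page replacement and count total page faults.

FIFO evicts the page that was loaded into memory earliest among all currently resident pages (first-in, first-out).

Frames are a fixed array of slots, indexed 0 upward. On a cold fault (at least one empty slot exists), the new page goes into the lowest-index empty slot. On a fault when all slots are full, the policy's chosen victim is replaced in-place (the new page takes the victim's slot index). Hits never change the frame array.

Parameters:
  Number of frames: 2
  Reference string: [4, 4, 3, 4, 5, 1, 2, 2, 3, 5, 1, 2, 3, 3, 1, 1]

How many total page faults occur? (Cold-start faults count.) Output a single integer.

Step 0: ref 4 → FAULT, frames=[4,-]
Step 1: ref 4 → HIT, frames=[4,-]
Step 2: ref 3 → FAULT, frames=[4,3]
Step 3: ref 4 → HIT, frames=[4,3]
Step 4: ref 5 → FAULT (evict 4), frames=[5,3]
Step 5: ref 1 → FAULT (evict 3), frames=[5,1]
Step 6: ref 2 → FAULT (evict 5), frames=[2,1]
Step 7: ref 2 → HIT, frames=[2,1]
Step 8: ref 3 → FAULT (evict 1), frames=[2,3]
Step 9: ref 5 → FAULT (evict 2), frames=[5,3]
Step 10: ref 1 → FAULT (evict 3), frames=[5,1]
Step 11: ref 2 → FAULT (evict 5), frames=[2,1]
Step 12: ref 3 → FAULT (evict 1), frames=[2,3]
Step 13: ref 3 → HIT, frames=[2,3]
Step 14: ref 1 → FAULT (evict 2), frames=[1,3]
Step 15: ref 1 → HIT, frames=[1,3]
Total faults: 11

Answer: 11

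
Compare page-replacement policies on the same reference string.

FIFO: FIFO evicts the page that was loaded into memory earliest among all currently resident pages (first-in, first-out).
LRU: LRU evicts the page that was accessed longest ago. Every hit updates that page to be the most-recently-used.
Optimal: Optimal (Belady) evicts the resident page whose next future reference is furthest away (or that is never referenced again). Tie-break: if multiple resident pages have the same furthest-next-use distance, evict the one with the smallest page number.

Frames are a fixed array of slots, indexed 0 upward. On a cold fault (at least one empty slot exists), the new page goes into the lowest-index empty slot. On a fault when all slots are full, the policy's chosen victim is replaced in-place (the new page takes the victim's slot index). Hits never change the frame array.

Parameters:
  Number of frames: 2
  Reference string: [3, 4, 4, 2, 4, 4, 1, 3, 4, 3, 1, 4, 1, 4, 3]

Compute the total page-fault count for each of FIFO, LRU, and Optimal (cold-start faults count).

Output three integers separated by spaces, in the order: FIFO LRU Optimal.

Answer: 8 9 7

Derivation:
--- FIFO ---
  step 0: ref 3 -> FAULT, frames=[3,-] (faults so far: 1)
  step 1: ref 4 -> FAULT, frames=[3,4] (faults so far: 2)
  step 2: ref 4 -> HIT, frames=[3,4] (faults so far: 2)
  step 3: ref 2 -> FAULT, evict 3, frames=[2,4] (faults so far: 3)
  step 4: ref 4 -> HIT, frames=[2,4] (faults so far: 3)
  step 5: ref 4 -> HIT, frames=[2,4] (faults so far: 3)
  step 6: ref 1 -> FAULT, evict 4, frames=[2,1] (faults so far: 4)
  step 7: ref 3 -> FAULT, evict 2, frames=[3,1] (faults so far: 5)
  step 8: ref 4 -> FAULT, evict 1, frames=[3,4] (faults so far: 6)
  step 9: ref 3 -> HIT, frames=[3,4] (faults so far: 6)
  step 10: ref 1 -> FAULT, evict 3, frames=[1,4] (faults so far: 7)
  step 11: ref 4 -> HIT, frames=[1,4] (faults so far: 7)
  step 12: ref 1 -> HIT, frames=[1,4] (faults so far: 7)
  step 13: ref 4 -> HIT, frames=[1,4] (faults so far: 7)
  step 14: ref 3 -> FAULT, evict 4, frames=[1,3] (faults so far: 8)
  FIFO total faults: 8
--- LRU ---
  step 0: ref 3 -> FAULT, frames=[3,-] (faults so far: 1)
  step 1: ref 4 -> FAULT, frames=[3,4] (faults so far: 2)
  step 2: ref 4 -> HIT, frames=[3,4] (faults so far: 2)
  step 3: ref 2 -> FAULT, evict 3, frames=[2,4] (faults so far: 3)
  step 4: ref 4 -> HIT, frames=[2,4] (faults so far: 3)
  step 5: ref 4 -> HIT, frames=[2,4] (faults so far: 3)
  step 6: ref 1 -> FAULT, evict 2, frames=[1,4] (faults so far: 4)
  step 7: ref 3 -> FAULT, evict 4, frames=[1,3] (faults so far: 5)
  step 8: ref 4 -> FAULT, evict 1, frames=[4,3] (faults so far: 6)
  step 9: ref 3 -> HIT, frames=[4,3] (faults so far: 6)
  step 10: ref 1 -> FAULT, evict 4, frames=[1,3] (faults so far: 7)
  step 11: ref 4 -> FAULT, evict 3, frames=[1,4] (faults so far: 8)
  step 12: ref 1 -> HIT, frames=[1,4] (faults so far: 8)
  step 13: ref 4 -> HIT, frames=[1,4] (faults so far: 8)
  step 14: ref 3 -> FAULT, evict 1, frames=[3,4] (faults so far: 9)
  LRU total faults: 9
--- Optimal ---
  step 0: ref 3 -> FAULT, frames=[3,-] (faults so far: 1)
  step 1: ref 4 -> FAULT, frames=[3,4] (faults so far: 2)
  step 2: ref 4 -> HIT, frames=[3,4] (faults so far: 2)
  step 3: ref 2 -> FAULT, evict 3, frames=[2,4] (faults so far: 3)
  step 4: ref 4 -> HIT, frames=[2,4] (faults so far: 3)
  step 5: ref 4 -> HIT, frames=[2,4] (faults so far: 3)
  step 6: ref 1 -> FAULT, evict 2, frames=[1,4] (faults so far: 4)
  step 7: ref 3 -> FAULT, evict 1, frames=[3,4] (faults so far: 5)
  step 8: ref 4 -> HIT, frames=[3,4] (faults so far: 5)
  step 9: ref 3 -> HIT, frames=[3,4] (faults so far: 5)
  step 10: ref 1 -> FAULT, evict 3, frames=[1,4] (faults so far: 6)
  step 11: ref 4 -> HIT, frames=[1,4] (faults so far: 6)
  step 12: ref 1 -> HIT, frames=[1,4] (faults so far: 6)
  step 13: ref 4 -> HIT, frames=[1,4] (faults so far: 6)
  step 14: ref 3 -> FAULT, evict 1, frames=[3,4] (faults so far: 7)
  Optimal total faults: 7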